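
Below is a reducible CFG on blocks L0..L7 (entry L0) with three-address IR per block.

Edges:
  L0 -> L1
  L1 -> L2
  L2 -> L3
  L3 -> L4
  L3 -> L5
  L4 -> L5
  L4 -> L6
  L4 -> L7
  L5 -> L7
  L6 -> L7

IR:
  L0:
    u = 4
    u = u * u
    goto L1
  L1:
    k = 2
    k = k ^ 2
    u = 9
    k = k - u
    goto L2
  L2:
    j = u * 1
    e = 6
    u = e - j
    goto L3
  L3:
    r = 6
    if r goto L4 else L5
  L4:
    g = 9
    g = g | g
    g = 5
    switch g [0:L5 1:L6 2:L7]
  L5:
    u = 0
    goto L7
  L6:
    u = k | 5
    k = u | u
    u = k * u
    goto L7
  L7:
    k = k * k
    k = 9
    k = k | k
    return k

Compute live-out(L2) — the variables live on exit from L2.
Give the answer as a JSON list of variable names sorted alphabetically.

def/use:
  L0 def {u} use ∅
  L1 def {k,u} use ∅
  L2 def {e,j,u} use {u}
  L3 def {r} use ∅
  L4 def {g} use ∅
  L5 def {u} use ∅
  L6 def {k,u} use {k}
  L7 def {k} use {k}

Liveness:
  live L0: ∅→∅
  live L1: ∅→{k,u}
  live L2: {k,u}→{k}
  live L3: {k}→{k}
  live L4: {k}→{k}
  live L5: {k}→{k}
  live L6: {k}→{k}
  live L7: {k}→∅

live-out(L2) = ["k"]

Answer: ["k"]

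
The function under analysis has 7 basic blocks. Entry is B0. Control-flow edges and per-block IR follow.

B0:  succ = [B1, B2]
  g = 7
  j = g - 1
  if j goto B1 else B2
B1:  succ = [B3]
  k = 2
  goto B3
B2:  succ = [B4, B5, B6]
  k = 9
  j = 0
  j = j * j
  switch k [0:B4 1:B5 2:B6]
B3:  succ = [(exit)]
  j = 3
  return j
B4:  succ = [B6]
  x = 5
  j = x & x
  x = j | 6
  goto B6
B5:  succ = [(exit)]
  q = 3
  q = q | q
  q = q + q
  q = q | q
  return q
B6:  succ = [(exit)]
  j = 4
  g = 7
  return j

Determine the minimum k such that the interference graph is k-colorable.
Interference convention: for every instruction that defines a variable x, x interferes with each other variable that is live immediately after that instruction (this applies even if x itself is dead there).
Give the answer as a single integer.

def/use:
  B0 def {g,j} use ∅
  B1 def {k} use ∅
  B2 def {j,k} use ∅
  B3 def {j} use ∅
  B4 def {j,x} use ∅
  B5 def {q} use ∅
  B6 def {g,j} use ∅

Live sets:
  live B0: ∅→∅
  live B1: ∅→∅
  live B2: ∅→∅
  live B3: ∅→∅
  live B4: ∅→∅
  live B5: ∅→∅
  live B6: ∅→∅

Interference:
  g↔{j}
  j↔{g,k}
  k↔{j}
  q↔∅
  x↔∅

Registers:
  clique {g,j} ⇒ need ≥ 2
  2-colouring: c0={j,q,x}  c1={g,k}
  χ = 2

Answer: 2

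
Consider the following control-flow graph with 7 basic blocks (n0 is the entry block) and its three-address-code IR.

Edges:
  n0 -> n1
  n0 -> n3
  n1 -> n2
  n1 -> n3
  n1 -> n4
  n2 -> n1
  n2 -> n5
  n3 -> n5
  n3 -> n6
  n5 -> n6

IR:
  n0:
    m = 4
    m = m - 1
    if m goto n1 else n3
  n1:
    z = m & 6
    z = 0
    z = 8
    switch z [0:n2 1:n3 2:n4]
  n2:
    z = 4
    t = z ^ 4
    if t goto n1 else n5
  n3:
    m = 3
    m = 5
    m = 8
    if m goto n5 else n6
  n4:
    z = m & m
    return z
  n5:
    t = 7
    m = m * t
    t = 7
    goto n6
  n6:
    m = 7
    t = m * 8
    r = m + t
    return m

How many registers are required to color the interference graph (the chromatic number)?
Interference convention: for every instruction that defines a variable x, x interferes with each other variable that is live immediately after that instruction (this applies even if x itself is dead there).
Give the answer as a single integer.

Per-block:
  n0 def {m} use ∅
  n1 def {z} use {m}
  n2 def {t,z} use ∅
  n3 def {m} use ∅
  n4 def {z} use {m}
  n5 def {m,t} use {m}
  n6 def {m,r,t} use ∅

Backward fixpoint:
  n0: in=∅ out={m}
  n1: in={m} out={m}
  n2: in={m} out={m}
  n3: in=∅ out={m}
  n4: in={m} out=∅
  n5: in={m} out=∅
  n6: in=∅ out=∅

Interfere edges:
  m↔{r,t,z}
  r↔{m}
  t↔{m}
  z↔{m}

Colouring:
  lower bound: {m,r} mutually conflict ⇒ χ ≥ 2
  assign m→c0 r→c1 t→c1 z→c1 — no edge inside a register ⇒ χ ≤ 2
  χ = 2

Answer: 2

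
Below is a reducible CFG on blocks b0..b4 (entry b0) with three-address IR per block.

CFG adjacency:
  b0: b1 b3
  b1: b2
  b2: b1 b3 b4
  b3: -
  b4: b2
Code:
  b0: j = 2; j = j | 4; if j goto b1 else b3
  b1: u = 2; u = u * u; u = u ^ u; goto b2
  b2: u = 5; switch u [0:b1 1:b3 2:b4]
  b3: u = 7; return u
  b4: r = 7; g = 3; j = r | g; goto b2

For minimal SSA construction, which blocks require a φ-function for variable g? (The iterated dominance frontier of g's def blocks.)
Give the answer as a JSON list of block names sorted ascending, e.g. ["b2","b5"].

Answer: ["b1", "b2", "b3"]

Analysis:
idom tree: b1←b0 b2←b1 b3←b0 b4←b2
Dom∩ at merges:
  b1: preds {b0,b2}: {b0} ∩ {b0,b1,b2} = {b0}; idom=b0
  b2: preds {b1,b4}: {b0,b1} ∩ {b0,b1,b2,b4} = {b0,b1}; idom=b1
  b3: preds {b0,b2}: {b0} ∩ {b0,b1,b2} = {b0}; idom=b0

Frontier:
  b1←b0: walk · to b0
  b1←b2: walk b2→b1 to b0
  b2←b1: walk · to b1
  b2←b4: walk b4→b2 to b1
  b3←b0: walk · to b0
  b3←b2: walk b2→b1 to b0
  DF(b0)=∅
  DF(b1)={b1,b3}
  DF(b2)={b1,b2,b3}
  DF(b3)=∅
  DF(b4)={b2}

φ for g: defs {b4}
  DF⁺ = {b1,b2,b3}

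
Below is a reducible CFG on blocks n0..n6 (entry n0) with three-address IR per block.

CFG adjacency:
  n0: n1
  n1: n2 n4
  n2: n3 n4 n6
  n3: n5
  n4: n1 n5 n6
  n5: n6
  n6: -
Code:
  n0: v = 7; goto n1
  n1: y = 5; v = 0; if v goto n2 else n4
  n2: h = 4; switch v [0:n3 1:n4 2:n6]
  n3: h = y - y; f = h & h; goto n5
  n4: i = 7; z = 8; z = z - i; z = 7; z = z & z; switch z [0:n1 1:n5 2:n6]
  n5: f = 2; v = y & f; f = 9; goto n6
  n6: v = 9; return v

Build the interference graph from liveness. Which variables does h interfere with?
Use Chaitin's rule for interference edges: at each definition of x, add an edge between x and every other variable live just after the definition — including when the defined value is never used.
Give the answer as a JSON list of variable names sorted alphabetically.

Answer: ["v", "y"]

Working:
Block summaries:
  n0: {v} / ∅
  n1: {v,y} / ∅
  n2: {h} / {v}
  n3: {f,h} / {y}
  n4: {i,z} / ∅
  n5: {f,v} / {y}
  n6: {v} / ∅

Liveness:
  live n0: ∅→∅
  live n1: ∅→{v,y}
  live n2: {v,y}→{y}
  live n3: {y}→{y}
  live n4: {y}→{y}
  live n5: {y}→∅
  live n6: ∅→∅

Interference:
  f↔{y}
  h↔{v,y}
  i↔{y,z}
  v↔{h,y}
  y↔{f,h,i,v,z}
  z↔{i,y}

N(h) = ["v", "y"]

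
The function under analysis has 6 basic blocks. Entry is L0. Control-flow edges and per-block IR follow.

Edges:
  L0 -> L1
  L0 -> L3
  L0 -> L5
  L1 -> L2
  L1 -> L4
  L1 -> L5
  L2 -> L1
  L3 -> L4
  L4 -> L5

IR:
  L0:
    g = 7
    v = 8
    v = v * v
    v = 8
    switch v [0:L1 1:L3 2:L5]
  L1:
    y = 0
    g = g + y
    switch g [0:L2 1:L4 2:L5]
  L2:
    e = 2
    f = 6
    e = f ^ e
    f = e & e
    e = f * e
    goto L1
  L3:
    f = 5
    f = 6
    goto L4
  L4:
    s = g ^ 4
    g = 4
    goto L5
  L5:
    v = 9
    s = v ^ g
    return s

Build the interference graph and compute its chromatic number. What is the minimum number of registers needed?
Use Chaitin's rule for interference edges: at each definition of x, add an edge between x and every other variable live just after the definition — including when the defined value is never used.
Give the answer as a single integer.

Answer: 3

Derivation:
def/use:
  L0: def={g,v} ue=∅
  L1: def={g,y} ue={g}
  L2: def={e,f} ue=∅
  L3: def={f} ue=∅
  L4: def={g,s} ue={g}
  L5: def={s,v} ue={g}

Live sets:
  L0: in=∅ out={g}
  L1: in={g} out={g}
  L2: in={g} out={g}
  L3: in={g} out={g}
  L4: in={g} out={g}
  L5: in={g} out=∅

Conflict graph:
  e — {f,g}
  f — {e,g}
  g — {e,f,v,y}
  s — ∅
  v — {g}
  y — {g}

Registers:
  lower bound: {e,f,g} mutually conflict ⇒ χ ≥ 3
  assign e→R1 f→R2 g→R0 s→R0 v→R1 y→R1 — no edge inside a register ⇒ χ ≤ 3
  χ = 3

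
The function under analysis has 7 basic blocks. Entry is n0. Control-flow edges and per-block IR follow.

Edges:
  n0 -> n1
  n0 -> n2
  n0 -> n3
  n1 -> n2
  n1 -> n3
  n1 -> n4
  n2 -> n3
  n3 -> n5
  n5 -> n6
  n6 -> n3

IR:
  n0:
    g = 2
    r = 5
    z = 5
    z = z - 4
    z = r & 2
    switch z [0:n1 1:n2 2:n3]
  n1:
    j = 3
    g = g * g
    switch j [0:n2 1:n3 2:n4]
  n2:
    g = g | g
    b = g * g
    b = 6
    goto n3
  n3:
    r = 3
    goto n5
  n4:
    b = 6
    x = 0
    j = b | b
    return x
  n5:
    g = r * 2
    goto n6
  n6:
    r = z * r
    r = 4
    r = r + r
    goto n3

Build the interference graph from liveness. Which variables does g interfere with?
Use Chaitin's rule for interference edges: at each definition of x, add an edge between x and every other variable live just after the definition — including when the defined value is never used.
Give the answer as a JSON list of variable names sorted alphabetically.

Answer: ["j", "r", "z"]

Working:
Per-block:
  n0: {g,r,z} / ∅
  n1: {g,j} / {g}
  n2: {b,g} / {g}
  n3: {r} / ∅
  n4: {b,j,x} / ∅
  n5: {g} / {r}
  n6: {r} / {r,z}

Backward fixpoint:
  n0 li=∅ lo={g,z}
  n1 li={g,z} lo={g,z}
  n2 li={g,z} lo={z}
  n3 li={z} lo={r,z}
  n4 li=∅ lo=∅
  n5 li={r,z} lo={r,z}
  n6 li={r,z} lo={z}

Conflict graph:
  b: {x,z}
  g: {j,r,z}
  j: {g,x,z}
  r: {g,z}
  x: {b,j}
  z: {b,g,j,r}

N(g) = ["j", "r", "z"]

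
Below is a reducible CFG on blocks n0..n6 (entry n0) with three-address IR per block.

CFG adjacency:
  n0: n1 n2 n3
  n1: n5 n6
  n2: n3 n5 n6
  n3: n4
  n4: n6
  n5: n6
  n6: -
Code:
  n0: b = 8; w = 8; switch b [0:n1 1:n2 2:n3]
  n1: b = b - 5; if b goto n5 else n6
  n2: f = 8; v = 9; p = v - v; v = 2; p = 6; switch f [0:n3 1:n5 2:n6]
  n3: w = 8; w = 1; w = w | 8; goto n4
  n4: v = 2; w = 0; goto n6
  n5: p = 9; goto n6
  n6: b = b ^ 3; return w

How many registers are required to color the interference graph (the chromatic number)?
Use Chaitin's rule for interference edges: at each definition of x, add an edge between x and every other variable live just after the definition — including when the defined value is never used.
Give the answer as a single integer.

Answer: 4

Derivation:
Per-block:
  n0: {b,w} / ∅
  n1: {b} / {b}
  n2: {f,p,v} / ∅
  n3: {w} / ∅
  n4: {v,w} / ∅
  n5: {p} / ∅
  n6: {b} / {b,w}

Backward fixpoint:
  live n0: ∅→{b,w}
  live n1: {b,w}→{b,w}
  live n2: {b,w}→{b,w}
  live n3: {b}→{b}
  live n4: {b}→{b,w}
  live n5: {b,w}→{b,w}
  live n6: {b,w}→∅

Interfere edges:
  b: {f,p,v,w}
  f: {b,p,v,w}
  p: {b,f,w}
  v: {b,f,w}
  w: {b,f,p,v}

Colouring:
  {b,f,p,w} pairwise interfere (4-clique) ⇒ χ ≥ 4
  assign b→c0 f→c1 p→c3 v→c3 w→c2 — no edge inside a register ⇒ χ ≤ 4
  χ = 4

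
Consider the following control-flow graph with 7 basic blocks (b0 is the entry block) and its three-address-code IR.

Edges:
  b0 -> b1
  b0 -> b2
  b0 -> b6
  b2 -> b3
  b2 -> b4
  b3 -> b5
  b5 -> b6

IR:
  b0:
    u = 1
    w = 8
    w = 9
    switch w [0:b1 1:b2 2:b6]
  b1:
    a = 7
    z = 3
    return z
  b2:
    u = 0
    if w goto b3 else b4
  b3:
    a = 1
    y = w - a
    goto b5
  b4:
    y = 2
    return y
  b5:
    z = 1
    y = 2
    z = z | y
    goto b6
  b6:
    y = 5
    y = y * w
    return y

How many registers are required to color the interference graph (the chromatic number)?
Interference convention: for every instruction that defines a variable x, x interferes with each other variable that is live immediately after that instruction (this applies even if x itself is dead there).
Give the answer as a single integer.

Answer: 3

Derivation:
def/use:
  b0 def {u,w} use ∅
  b1 def {a,z} use ∅
  b2 def {u} use {w}
  b3 def {a,y} use {w}
  b4 def {y} use ∅
  b5 def {y,z} use ∅
  b6 def {y} use {w}

Backward fixpoint:
  b0: in=∅ out={w}
  b1: in=∅ out=∅
  b2: in={w} out={w}
  b3: in={w} out={w}
  b4: in=∅ out=∅
  b5: in={w} out={w}
  b6: in={w} out=∅

Conflict graph:
  a: {w}
  u: {w}
  w: {a,u,y,z}
  y: {w,z}
  z: {w,y}

Chromatic number:
  lower bound: {w,y,z} mutually conflict ⇒ χ ≥ 3
  3-colouring: r0={w}  r1={a,u,y}  r2={z}
  χ = 3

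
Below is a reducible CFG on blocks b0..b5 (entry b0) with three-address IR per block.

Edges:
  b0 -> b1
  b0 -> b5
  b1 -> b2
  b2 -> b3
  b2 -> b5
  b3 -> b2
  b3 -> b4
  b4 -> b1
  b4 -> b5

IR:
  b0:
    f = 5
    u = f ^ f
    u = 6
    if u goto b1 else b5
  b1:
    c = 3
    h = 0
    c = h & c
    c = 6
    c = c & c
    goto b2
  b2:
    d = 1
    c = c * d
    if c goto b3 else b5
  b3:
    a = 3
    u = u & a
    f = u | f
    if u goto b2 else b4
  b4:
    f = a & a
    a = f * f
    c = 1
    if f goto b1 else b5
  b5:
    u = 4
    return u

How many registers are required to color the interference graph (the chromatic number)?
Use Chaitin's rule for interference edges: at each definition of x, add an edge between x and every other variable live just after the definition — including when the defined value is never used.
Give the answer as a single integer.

Answer: 4

Derivation:
Per-block:
  b0: {f,u} / ∅
  b1: {c,h} / ∅
  b2: {c,d} / {c}
  b3: {a,f,u} / {f,u}
  b4: {a,c,f} / {a}
  b5: {u} / ∅

Live sets:
  b0 li=∅ lo={f,u}
  b1 li={f,u} lo={c,f,u}
  b2 li={c,f,u} lo={c,f,u}
  b3 li={c,f,u} lo={a,c,f,u}
  b4 li={a,u} lo={f,u}
  b5 li=∅ lo=∅

Interference:
  a — {c,f,u}
  c — {a,d,f,h,u}
  d — {c,f,u}
  f — {a,c,d,h,u}
  h — {c,f,u}
  u — {a,c,d,f,h}

Chromatic number:
  {a,c,f,u} pairwise interfere (4-clique) ⇒ χ ≥ 4
  assign a→c3 c→c0 d→c3 f→c1 h→c3 u→c2 — no edge inside a register ⇒ χ ≤ 4
  χ = 4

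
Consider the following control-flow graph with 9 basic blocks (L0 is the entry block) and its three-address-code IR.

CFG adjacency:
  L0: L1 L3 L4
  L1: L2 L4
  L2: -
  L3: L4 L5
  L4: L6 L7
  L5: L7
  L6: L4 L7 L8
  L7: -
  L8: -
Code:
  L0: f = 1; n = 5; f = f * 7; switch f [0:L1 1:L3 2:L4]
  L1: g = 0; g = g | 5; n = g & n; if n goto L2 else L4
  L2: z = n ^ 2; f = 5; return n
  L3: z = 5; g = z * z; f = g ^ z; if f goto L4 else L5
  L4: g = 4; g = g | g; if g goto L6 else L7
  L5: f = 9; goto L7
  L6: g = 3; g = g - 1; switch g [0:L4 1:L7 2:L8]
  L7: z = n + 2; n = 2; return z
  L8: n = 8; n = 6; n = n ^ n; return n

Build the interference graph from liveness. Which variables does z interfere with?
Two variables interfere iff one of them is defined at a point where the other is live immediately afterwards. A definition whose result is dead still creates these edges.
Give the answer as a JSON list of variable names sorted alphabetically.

Per-block:
  L0 def {f,n} use ∅
  L1 def {g,n} use {n}
  L2 def {f,z} use {n}
  L3 def {f,g,z} use ∅
  L4 def {g} use ∅
  L5 def {f} use ∅
  L6 def {g} use ∅
  L7 def {n,z} use {n}
  L8 def {n} use ∅

Backward fixpoint:
  L0 li=∅ lo={n}
  L1 li={n} lo={n}
  L2 li={n} lo=∅
  L3 li={n} lo={n}
  L4 li={n} lo={n}
  L5 li={n} lo={n}
  L6 li={n} lo={n}
  L7 li={n} lo=∅
  L8 li=∅ lo=∅

Interfere edges:
  f↔{n}
  g↔{n,z}
  n↔{f,g,z}
  z↔{g,n}

N(z) = ["g", "n"]

Answer: ["g", "n"]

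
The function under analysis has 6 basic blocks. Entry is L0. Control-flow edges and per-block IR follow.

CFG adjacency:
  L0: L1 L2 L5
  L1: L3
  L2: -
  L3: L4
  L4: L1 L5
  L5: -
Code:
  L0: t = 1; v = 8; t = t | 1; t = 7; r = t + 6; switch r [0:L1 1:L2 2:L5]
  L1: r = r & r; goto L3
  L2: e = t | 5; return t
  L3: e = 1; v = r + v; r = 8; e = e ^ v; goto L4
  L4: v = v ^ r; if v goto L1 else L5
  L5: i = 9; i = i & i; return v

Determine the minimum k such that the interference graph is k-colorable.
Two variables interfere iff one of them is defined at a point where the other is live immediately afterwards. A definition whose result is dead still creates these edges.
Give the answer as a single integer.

Block summaries:
  L0 def {r,t,v} use ∅
  L1 def {r} use {r}
  L2 def {e} use {t}
  L3 def {e,r,v} use {r,v}
  L4 def {v} use {r,v}
  L5 def {i} use {v}

Liveness:
  L0 li=∅ lo={r,t,v}
  L1 li={r,v} lo={r,v}
  L2 li={t} lo=∅
  L3 li={r,v} lo={r,v}
  L4 li={r,v} lo={r,v}
  L5 li={v} lo=∅

Conflict graph:
  e — {r,t,v}
  i — {v}
  r — {e,t,v}
  t — {e,r,v}
  v — {e,i,r,t}

Registers:
  clique {e,r,t,v} ⇒ need ≥ 4
  assign e→r1 i→r1 r→r2 t→r3 v→r0 — no edge inside a register ⇒ χ ≤ 4
  χ = 4

Answer: 4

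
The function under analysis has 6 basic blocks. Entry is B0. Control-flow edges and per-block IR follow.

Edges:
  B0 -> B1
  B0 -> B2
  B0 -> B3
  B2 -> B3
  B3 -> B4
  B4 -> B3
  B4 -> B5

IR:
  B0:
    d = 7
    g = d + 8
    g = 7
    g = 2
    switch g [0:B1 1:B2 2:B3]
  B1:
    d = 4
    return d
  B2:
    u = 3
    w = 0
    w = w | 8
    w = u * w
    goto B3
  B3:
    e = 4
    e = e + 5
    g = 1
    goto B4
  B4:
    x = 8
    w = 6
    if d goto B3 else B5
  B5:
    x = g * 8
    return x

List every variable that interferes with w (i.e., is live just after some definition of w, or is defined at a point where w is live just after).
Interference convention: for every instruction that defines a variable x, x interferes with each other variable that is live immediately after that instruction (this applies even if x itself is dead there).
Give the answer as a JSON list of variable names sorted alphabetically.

Answer: ["d", "g", "u"]

Working:
def/use:
  B0 def {d,g} use ∅
  B1 def {d} use ∅
  B2 def {u,w} use ∅
  B3 def {e,g} use ∅
  B4 def {w,x} use {d}
  B5 def {x} use {g}

Live sets:
  B0 li=∅ lo={d}
  B1 li=∅ lo=∅
  B2 li={d} lo={d}
  B3 li={d} lo={d,g}
  B4 li={d,g} lo={d,g}
  B5 li={g} lo=∅

Conflict graph:
  d: {e,g,u,w,x}
  e: {d}
  g: {d,w,x}
  u: {d,w}
  w: {d,g,u}
  x: {d,g}

N(w) = ["d", "g", "u"]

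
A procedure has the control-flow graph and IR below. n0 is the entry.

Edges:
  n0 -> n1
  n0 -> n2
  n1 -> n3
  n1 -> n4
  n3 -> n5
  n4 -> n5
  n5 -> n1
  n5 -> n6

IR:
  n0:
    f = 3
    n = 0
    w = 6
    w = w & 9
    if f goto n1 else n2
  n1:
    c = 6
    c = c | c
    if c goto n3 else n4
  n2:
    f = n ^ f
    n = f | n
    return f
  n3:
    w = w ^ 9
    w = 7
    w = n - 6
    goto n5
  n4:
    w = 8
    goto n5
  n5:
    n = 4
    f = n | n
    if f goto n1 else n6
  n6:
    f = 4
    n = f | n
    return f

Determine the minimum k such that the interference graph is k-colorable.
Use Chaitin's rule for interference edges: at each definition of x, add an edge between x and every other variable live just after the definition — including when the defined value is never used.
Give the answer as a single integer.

Answer: 3

Working:
def/use:
  n0: def={f,n,w} ue=∅
  n1: def={c} ue=∅
  n2: def={f,n} ue={f,n}
  n3: def={w} ue={n,w}
  n4: def={w} ue=∅
  n5: def={f,n} ue=∅
  n6: def={f,n} ue={n}

Live sets:
  live n0: ∅→{f,n,w}
  live n1: {n,w}→{n,w}
  live n2: {f,n}→∅
  live n3: {n,w}→{w}
  live n4: ∅→{w}
  live n5: {w}→{n,w}
  live n6: {n}→∅

Interfere edges:
  c: {n,w}
  f: {n,w}
  n: {c,f,w}
  w: {c,f,n}

Registers:
  lower bound: {c,n,w} mutually conflict ⇒ χ ≥ 3
  3-colouring: r0={n}  r1={w}  r2={c,f}
  χ = 3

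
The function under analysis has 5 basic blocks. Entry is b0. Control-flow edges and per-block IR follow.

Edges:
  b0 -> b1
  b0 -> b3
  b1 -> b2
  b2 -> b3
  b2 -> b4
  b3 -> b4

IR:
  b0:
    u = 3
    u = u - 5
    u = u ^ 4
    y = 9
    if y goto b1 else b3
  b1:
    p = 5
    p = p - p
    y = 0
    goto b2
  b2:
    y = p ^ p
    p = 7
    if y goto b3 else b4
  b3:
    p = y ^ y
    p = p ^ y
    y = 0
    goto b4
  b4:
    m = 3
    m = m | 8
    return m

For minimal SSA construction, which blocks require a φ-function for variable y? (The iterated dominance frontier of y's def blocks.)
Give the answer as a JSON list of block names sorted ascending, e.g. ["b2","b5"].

Answer: ["b3", "b4"]

Analysis:
idom tree: b1←b0 b2←b1 b3←b0 b4←b0
Join-block Dom:
  b3: preds {b0,b2}: {b0} ∩ {b0,b1,b2} = {b0}; idom=b0
  b4: preds {b2,b3}: {b0,b1,b2} ∩ {b0,b3} = {b0}; idom=b0

Frontier:
  b3←b0: walk · to b0
  b3←b2: walk b2→b1 to b0
  b4←b2: walk b2→b1 to b0
  b4←b3: walk b3 to b0
  b0: DF=∅
  b1: DF={b3,b4}
  b2: DF={b3,b4}
  b3: DF={b4}
  b4: DF=∅

φ for y: defs {b0,b1,b2,b3}
  DF⁺ = {b3,b4}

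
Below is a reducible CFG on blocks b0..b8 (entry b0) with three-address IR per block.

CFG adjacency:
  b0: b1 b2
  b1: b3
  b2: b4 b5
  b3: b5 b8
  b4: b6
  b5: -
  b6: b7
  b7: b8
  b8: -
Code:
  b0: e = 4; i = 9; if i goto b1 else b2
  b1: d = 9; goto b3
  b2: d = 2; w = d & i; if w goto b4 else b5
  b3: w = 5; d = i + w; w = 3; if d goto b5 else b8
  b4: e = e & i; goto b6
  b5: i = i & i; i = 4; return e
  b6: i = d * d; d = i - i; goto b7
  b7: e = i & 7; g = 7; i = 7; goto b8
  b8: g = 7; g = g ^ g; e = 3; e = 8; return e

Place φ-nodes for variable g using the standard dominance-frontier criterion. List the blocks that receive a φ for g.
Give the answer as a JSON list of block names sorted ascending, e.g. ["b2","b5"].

idom tree: b1←b0 b2←b0 b3←b1 b4←b2 b5←b0 b6←b4 b7←b6 b8←b0
Dom∩ at merges:
  b5: preds {b2,b3}: {b0,b2} ∩ {b0,b1,b3} = {b0}; idom=b0
  b8: preds {b3,b7}: {b0,b1,b3} ∩ {b0,b2,b4,b6,b7} = {b0}; idom=b0

DF derivation:
  b5←b2: walk b2 to b0
  b5←b3: walk b3→b1 to b0
  b8←b3: walk b3→b1 to b0
  b8←b7: walk b7→b6→b4→b2 to b0
  b0 → ∅
  b1 → {b5,b8}
  b2 → {b5,b8}
  b3 → {b5,b8}
  b4 → {b8}
  b5 → ∅
  b6 → {b8}
  b7 → {b8}
  b8 → ∅

φ for g: defs {b7,b8}
  DF⁺ = {b8}

Answer: ["b8"]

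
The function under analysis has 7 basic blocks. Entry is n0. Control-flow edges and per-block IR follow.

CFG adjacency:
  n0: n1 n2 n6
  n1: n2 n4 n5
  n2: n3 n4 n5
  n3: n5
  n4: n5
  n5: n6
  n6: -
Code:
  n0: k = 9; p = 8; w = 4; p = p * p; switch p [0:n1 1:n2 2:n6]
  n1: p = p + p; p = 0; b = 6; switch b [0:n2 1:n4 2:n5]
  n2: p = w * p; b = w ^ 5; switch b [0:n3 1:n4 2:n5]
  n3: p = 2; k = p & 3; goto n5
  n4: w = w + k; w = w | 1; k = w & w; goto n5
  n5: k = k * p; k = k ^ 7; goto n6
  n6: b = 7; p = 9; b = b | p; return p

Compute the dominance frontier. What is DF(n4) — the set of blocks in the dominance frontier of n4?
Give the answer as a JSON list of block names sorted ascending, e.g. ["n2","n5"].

idom tree: n1←n0 n2←n0 n3←n2 n4←n0 n5←n0 n6←n0
Dom∩ at merges:
  n2: preds {n0,n1}: {n0} ∩ {n0,n1} = {n0}; idom=n0
  n4: preds {n1,n2}: {n0,n1} ∩ {n0,n2} = {n0}; idom=n0
  n5: preds {n1,n2,n3,n4}: {n0,n1} ∩ {n0,n2} ∩ {n0,n2,n3} ∩ {n0,n4} = {n0}; idom=n0
  n6: preds {n0,n5}: {n0} ∩ {n0,n5} = {n0}; idom=n0

DF derivation:
  n2←n0: walk · to n0
  n2←n1: walk n1 to n0
  n4←n1: walk n1 to n0
  n4←n2: walk n2 to n0
  n5←n1: walk n1 to n0
  n5←n2: walk n2 to n0
  n5←n3: walk n3→n2 to n0
  n5←n4: walk n4 to n0
  n6←n0: walk · to n0
  n6←n5: walk n5 to n0
  DF(n0)=∅
  DF(n1)={n2,n4,n5}
  DF(n2)={n4,n5}
  DF(n3)={n5}
  DF(n4)={n5}
  DF(n5)={n6}
  DF(n6)=∅

DF(n4) = ["n5"]

Answer: ["n5"]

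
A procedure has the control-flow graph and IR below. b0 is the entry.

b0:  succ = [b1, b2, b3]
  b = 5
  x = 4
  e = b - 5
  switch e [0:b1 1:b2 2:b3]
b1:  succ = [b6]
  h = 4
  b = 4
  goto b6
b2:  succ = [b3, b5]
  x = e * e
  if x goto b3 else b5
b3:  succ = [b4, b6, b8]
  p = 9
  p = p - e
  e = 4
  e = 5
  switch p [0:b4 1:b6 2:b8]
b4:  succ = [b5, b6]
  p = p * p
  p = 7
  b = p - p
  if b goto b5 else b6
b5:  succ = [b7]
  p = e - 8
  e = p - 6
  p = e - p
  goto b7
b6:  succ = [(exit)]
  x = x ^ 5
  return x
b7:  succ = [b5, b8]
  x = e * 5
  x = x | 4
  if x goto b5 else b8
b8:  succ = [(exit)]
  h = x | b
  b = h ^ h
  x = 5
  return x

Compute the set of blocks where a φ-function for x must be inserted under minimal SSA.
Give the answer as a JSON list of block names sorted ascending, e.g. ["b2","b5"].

idom tree: b1←b0 b2←b0 b3←b0 b4←b3 b5←b0 b6←b0 b7←b5 b8←b0
Join-block Dom:
  b3: preds {b0,b2}: {b0} ∩ {b0,b2} = {b0}; idom=b0
  b5: preds {b2,b4,b7}: {b0,b2} ∩ {b0,b3,b4} ∩ {b0,b5,b7} = {b0}; idom=b0
  b6: preds {b1,b3,b4}: {b0,b1} ∩ {b0,b3} ∩ {b0,b3,b4} = {b0}; idom=b0
  b8: preds {b3,b7}: {b0,b3} ∩ {b0,b5,b7} = {b0}; idom=b0

DF walk-up:
  b3←b0: walk · to b0
  b3←b2: walk b2 to b0
  b5←b2: walk b2 to b0
  b5←b4: walk b4→b3 to b0
  b5←b7: walk b7→b5 to b0
  b6←b1: walk b1 to b0
  b6←b3: walk b3 to b0
  b6←b4: walk b4→b3 to b0
  b8←b3: walk b3 to b0
  b8←b7: walk b7→b5 to b0
  DF(b0)=∅
  DF(b1)={b6}
  DF(b2)={b3,b5}
  DF(b3)={b5,b6,b8}
  DF(b4)={b5,b6}
  DF(b5)={b5,b8}
  DF(b6)=∅
  DF(b7)={b5,b8}
  DF(b8)=∅

φ for x: defs {b0,b2,b6,b7,b8}
  DF⁺ = {b3,b5,b6,b8}

Answer: ["b3", "b5", "b6", "b8"]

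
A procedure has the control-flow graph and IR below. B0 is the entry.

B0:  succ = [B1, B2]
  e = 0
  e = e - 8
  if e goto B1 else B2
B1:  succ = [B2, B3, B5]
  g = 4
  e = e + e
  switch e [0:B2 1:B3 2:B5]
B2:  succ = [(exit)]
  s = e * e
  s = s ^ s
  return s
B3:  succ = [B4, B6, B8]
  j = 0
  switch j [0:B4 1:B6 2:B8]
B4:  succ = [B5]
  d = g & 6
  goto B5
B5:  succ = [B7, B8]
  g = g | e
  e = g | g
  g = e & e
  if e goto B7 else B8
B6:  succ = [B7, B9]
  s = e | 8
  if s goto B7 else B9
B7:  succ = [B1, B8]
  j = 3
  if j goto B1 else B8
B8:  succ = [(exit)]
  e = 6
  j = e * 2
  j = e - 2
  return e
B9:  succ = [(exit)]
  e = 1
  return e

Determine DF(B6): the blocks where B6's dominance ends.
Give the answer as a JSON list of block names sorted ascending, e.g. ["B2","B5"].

Answer: ["B7"]

Derivation:
idom tree: B1←B0 B2←B0 B3←B1 B4←B3 B5←B1 B6←B3 B7←B1 B8←B1 B9←B6
Dom at joins:
  B1: preds {B0,B7}: {B0} ∩ {B0,B1,B7} = {B0}; idom=B0
  B2: preds {B0,B1}: {B0} ∩ {B0,B1} = {B0}; idom=B0
  B5: preds {B1,B4}: {B0,B1} ∩ {B0,B1,B3,B4} = {B0,B1}; idom=B1
  B7: preds {B5,B6}: {B0,B1,B5} ∩ {B0,B1,B3,B6} = {B0,B1}; idom=B1
  B8: preds {B3,B5,B7}: {B0,B1,B3} ∩ {B0,B1,B5} ∩ {B0,B1,B7} = {B0,B1}; idom=B1

DF walk-up:
  B1←B0: walk · to B0
  B1←B7: walk B7→B1 to B0
  B2←B0: walk · to B0
  B2←B1: walk B1 to B0
  B5←B1: walk · to B1
  B5←B4: walk B4→B3 to B1
  B7←B5: walk B5 to B1
  B7←B6: walk B6→B3 to B1
  B8←B3: walk B3 to B1
  B8←B5: walk B5 to B1
  B8←B7: walk B7 to B1
  DF(B0)=∅
  DF(B1)={B1,B2}
  DF(B2)=∅
  DF(B3)={B5,B7,B8}
  DF(B4)={B5}
  DF(B5)={B7,B8}
  DF(B6)={B7}
  DF(B7)={B1,B8}
  DF(B8)=∅
  DF(B9)=∅

DF(B6) = ["B7"]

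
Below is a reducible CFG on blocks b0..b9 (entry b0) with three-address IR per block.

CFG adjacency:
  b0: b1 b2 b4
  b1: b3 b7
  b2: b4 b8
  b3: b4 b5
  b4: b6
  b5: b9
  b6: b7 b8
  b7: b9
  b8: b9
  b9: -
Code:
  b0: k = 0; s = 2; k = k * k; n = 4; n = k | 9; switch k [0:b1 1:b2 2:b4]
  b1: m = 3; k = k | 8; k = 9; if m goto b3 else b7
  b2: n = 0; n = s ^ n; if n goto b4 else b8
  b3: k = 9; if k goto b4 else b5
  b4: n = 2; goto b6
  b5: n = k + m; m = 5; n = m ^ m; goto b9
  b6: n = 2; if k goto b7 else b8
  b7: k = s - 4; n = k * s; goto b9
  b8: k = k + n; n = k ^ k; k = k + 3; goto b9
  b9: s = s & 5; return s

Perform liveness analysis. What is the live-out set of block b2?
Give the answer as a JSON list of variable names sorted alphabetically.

Per-block:
  b0: def={k,n,s} ue=∅
  b1: def={k,m} ue={k}
  b2: def={n} ue={s}
  b3: def={k} ue=∅
  b4: def={n} ue=∅
  b5: def={m,n} ue={k,m}
  b6: def={n} ue={k}
  b7: def={k,n} ue={s}
  b8: def={k,n} ue={k,n}
  b9: def={s} ue={s}

Backward fixpoint:
  b0: in=∅ out={k,s}
  b1: in={k,s} out={m,s}
  b2: in={k,s} out={k,n,s}
  b3: in={m,s} out={k,m,s}
  b4: in={k,s} out={k,s}
  b5: in={k,m,s} out={s}
  b6: in={k,s} out={k,n,s}
  b7: in={s} out={s}
  b8: in={k,n,s} out={s}
  b9: in={s} out=∅

live-out(b2) = ["k", "n", "s"]

Answer: ["k", "n", "s"]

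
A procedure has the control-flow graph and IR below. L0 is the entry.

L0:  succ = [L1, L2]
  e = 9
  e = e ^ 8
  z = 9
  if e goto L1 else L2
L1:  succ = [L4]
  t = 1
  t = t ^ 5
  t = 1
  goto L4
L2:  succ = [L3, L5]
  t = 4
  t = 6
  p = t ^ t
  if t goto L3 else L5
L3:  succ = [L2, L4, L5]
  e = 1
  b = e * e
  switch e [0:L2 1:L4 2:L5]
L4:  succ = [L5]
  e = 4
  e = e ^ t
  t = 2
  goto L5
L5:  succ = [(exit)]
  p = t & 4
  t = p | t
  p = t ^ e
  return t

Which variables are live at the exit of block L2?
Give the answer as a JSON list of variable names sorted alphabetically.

Per-block:
  L0: def={e,z} ue=∅
  L1: def={t} ue=∅
  L2: def={p,t} ue=∅
  L3: def={b,e} ue=∅
  L4: def={e,t} ue={t}
  L5: def={p,t} ue={e,t}

Live sets:
  L0: in=∅ out={e}
  L1: in=∅ out={t}
  L2: in={e} out={e,t}
  L3: in={t} out={e,t}
  L4: in={t} out={e,t}
  L5: in={e,t} out=∅

live-out(L2) = ["e", "t"]

Answer: ["e", "t"]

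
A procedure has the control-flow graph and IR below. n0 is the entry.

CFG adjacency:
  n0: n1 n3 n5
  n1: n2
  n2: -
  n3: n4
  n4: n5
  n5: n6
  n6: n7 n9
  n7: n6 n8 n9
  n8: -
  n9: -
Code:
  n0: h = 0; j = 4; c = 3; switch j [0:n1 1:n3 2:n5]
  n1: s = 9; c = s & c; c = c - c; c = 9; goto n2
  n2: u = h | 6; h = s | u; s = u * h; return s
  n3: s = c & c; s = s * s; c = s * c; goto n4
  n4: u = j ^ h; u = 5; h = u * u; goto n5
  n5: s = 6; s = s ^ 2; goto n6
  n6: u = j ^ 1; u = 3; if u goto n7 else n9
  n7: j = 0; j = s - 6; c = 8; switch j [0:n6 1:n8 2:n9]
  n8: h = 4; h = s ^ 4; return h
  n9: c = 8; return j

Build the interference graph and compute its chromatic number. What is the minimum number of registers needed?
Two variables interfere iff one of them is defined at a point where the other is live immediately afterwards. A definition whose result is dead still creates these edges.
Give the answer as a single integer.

Per-block:
  n0 def {c,h,j} use ∅
  n1 def {c,s} use {c}
  n2 def {h,s,u} use {h,s}
  n3 def {c,s} use {c}
  n4 def {h,u} use {h,j}
  n5 def {s} use ∅
  n6 def {u} use {j}
  n7 def {c,j} use {s}
  n8 def {h} use {s}
  n9 def {c} use {j}

Live sets:
  live n0: ∅→{c,h,j}
  live n1: {c,h}→{h,s}
  live n2: {h,s}→∅
  live n3: {c,h,j}→{h,j}
  live n4: {h,j}→{j}
  live n5: {j}→{j,s}
  live n6: {j,s}→{j,s}
  live n7: {s}→{j,s}
  live n8: {s}→∅
  live n9: {j}→∅

Interference:
  c — {h,j,s}
  h — {c,j,s,u}
  j — {c,h,s,u}
  s — {c,h,j,u}
  u — {h,j,s}

Colouring:
  clique {c,h,j,s} ⇒ need ≥ 4
  4-colouring: c0={h}  c1={j}  c2={s}  c3={c,u}
  χ = 4

Answer: 4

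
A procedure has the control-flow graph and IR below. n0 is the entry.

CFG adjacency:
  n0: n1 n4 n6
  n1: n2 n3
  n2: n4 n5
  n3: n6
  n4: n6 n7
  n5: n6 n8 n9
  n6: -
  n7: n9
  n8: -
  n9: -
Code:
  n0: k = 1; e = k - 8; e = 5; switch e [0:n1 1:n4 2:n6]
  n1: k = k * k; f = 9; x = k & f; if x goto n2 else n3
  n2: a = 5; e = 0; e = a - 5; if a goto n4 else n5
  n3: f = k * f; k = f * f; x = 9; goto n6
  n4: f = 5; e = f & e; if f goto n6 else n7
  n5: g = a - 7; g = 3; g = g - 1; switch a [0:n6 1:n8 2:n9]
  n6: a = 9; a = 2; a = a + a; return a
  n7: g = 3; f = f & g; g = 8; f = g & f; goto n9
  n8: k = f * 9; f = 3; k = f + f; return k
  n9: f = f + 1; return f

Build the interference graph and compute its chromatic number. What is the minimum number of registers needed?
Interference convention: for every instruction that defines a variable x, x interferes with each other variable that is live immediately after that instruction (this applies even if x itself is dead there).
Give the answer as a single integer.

Answer: 3

Working:
Per-block:
  n0: {e,k} / ∅
  n1: {f,k,x} / {k}
  n2: {a,e} / ∅
  n3: {f,k,x} / {f,k}
  n4: {e,f} / {e}
  n5: {g} / {a}
  n6: {a} / ∅
  n7: {f,g} / {f}
  n8: {f,k} / {f}
  n9: {f} / {f}

Live sets:
  n0: in=∅ out={e,k}
  n1: in={k} out={f,k}
  n2: in={f} out={a,e,f}
  n3: in={f,k} out=∅
  n4: in={e} out={f}
  n5: in={a,f} out={f}
  n6: in=∅ out=∅
  n7: in={f} out={f}
  n8: in={f} out=∅
  n9: in={f} out=∅

Interfere edges:
  a: {e,f,g}
  e: {a,f,k}
  f: {a,e,g,k,x}
  g: {a,f}
  k: {e,f,x}
  x: {f,k}

Registers:
  {a,e,f} pairwise interfere (3-clique) ⇒ χ ≥ 3
  assign a→r1 e→r2 f→r0 g→r2 k→r1 x→r2 — no edge inside a register ⇒ χ ≤ 3
  χ = 3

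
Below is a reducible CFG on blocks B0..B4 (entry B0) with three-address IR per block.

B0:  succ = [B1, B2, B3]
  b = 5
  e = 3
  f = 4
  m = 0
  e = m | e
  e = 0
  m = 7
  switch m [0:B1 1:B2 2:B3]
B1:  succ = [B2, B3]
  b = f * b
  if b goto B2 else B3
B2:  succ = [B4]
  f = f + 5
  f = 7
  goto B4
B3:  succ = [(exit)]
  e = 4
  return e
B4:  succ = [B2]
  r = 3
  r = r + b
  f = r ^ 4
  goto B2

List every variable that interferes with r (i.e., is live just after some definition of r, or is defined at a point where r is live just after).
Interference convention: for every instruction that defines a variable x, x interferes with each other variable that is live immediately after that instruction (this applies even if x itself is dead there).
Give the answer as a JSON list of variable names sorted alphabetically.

Answer: ["b"]

Analysis:
Per-block:
  B0 def {b,e,f,m} use ∅
  B1 def {b} use {b,f}
  B2 def {f} use {f}
  B3 def {e} use ∅
  B4 def {f,r} use {b}

Liveness:
  B0 li=∅ lo={b,f}
  B1 li={b,f} lo={b,f}
  B2 li={b,f} lo={b}
  B3 li=∅ lo=∅
  B4 li={b} lo={b,f}

Interference:
  b: {e,f,m,r}
  e: {b,f,m}
  f: {b,e,m}
  m: {b,e,f}
  r: {b}

N(r) = ["b"]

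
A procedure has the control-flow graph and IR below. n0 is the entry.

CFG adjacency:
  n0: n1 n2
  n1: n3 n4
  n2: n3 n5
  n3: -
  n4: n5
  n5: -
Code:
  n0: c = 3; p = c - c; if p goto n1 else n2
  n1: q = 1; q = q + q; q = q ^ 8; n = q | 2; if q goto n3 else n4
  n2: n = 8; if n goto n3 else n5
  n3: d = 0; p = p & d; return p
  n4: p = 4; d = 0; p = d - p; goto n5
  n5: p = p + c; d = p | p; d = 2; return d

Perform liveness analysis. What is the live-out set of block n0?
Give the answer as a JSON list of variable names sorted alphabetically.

Answer: ["c", "p"]

Derivation:
Per-block:
  n0: def={c,p} ue=∅
  n1: def={n,q} ue=∅
  n2: def={n} ue=∅
  n3: def={d,p} ue={p}
  n4: def={d,p} ue=∅
  n5: def={d,p} ue={c,p}

Liveness:
  n0: in=∅ out={c,p}
  n1: in={c,p} out={c,p}
  n2: in={c,p} out={c,p}
  n3: in={p} out=∅
  n4: in={c} out={c,p}
  n5: in={c,p} out=∅

live-out(n0) = ["c", "p"]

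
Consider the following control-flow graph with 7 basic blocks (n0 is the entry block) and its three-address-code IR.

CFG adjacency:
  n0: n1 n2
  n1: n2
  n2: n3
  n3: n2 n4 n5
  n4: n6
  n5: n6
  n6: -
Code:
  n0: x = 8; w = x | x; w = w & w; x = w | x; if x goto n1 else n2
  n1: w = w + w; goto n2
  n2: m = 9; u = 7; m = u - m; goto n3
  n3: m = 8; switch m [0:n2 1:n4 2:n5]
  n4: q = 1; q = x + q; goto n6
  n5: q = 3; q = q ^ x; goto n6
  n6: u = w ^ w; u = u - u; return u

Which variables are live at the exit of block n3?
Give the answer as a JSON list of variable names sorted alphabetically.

Answer: ["w", "x"]

Analysis:
def/use:
  n0: {w,x} / ∅
  n1: {w} / {w}
  n2: {m,u} / ∅
  n3: {m} / ∅
  n4: {q} / {x}
  n5: {q} / {x}
  n6: {u} / {w}

Liveness:
  n0: in=∅ out={w,x}
  n1: in={w,x} out={w,x}
  n2: in={w,x} out={w,x}
  n3: in={w,x} out={w,x}
  n4: in={w,x} out={w}
  n5: in={w,x} out={w}
  n6: in={w} out=∅

live-out(n3) = ["w", "x"]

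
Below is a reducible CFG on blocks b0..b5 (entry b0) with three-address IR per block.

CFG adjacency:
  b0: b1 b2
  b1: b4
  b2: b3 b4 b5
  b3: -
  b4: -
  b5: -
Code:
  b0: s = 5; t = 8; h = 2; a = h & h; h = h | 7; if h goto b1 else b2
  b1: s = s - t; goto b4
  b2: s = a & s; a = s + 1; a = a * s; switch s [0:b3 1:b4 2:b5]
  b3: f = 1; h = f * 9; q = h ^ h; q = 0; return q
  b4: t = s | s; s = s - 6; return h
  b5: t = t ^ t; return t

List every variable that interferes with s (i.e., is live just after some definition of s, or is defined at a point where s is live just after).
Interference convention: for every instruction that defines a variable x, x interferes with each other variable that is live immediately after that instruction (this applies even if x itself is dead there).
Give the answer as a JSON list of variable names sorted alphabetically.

Answer: ["a", "h", "t"]

Working:
def/use:
  b0: {a,h,s,t} / ∅
  b1: {s} / {s,t}
  b2: {a,s} / {a,s}
  b3: {f,h,q} / ∅
  b4: {s,t} / {h,s}
  b5: {t} / {t}

Live sets:
  live b0: ∅→{a,h,s,t}
  live b1: {h,s,t}→{h,s}
  live b2: {a,h,s,t}→{h,s,t}
  live b3: ∅→∅
  live b4: {h,s}→∅
  live b5: {t}→∅

Interfere edges:
  a↔{h,s,t}
  f↔∅
  h↔{a,s,t}
  q↔∅
  s↔{a,h,t}
  t↔{a,h,s}

N(s) = ["a", "h", "t"]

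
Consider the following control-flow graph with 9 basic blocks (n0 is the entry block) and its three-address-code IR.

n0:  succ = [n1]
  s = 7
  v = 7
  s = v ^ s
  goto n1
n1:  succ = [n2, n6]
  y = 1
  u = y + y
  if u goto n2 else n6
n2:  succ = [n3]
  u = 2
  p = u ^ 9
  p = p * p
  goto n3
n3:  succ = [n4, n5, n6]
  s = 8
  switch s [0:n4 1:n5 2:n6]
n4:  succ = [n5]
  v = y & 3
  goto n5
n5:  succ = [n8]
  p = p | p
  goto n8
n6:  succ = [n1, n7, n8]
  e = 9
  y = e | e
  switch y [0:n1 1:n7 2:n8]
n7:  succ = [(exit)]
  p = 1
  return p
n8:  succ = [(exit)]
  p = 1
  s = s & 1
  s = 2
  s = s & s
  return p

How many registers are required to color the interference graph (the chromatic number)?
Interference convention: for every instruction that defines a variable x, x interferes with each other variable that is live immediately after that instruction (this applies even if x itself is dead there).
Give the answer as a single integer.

Answer: 3

Working:
Per-block:
  n0: def={s,v} ue=∅
  n1: def={u,y} ue=∅
  n2: def={p,u} ue=∅
  n3: def={s} ue=∅
  n4: def={v} ue={y}
  n5: def={p} ue={p}
  n6: def={e,y} ue=∅
  n7: def={p} ue=∅
  n8: def={p,s} ue={s}

Backward fixpoint:
  n0: in=∅ out={s}
  n1: in={s} out={s,y}
  n2: in={y} out={p,y}
  n3: in={p,y} out={p,s,y}
  n4: in={p,s,y} out={p,s}
  n5: in={p,s} out={s}
  n6: in={s} out={s}
  n7: in=∅ out=∅
  n8: in={s} out=∅

Conflict graph:
  e: {s}
  p: {s,v,y}
  s: {e,p,u,v,y}
  u: {s,y}
  v: {p,s}
  y: {p,s,u}

Chromatic number:
  clique {p,s,v} ⇒ need ≥ 3
  3-colouring: c0={s}  c1={e,p,u}  c2={v,y}
  χ = 3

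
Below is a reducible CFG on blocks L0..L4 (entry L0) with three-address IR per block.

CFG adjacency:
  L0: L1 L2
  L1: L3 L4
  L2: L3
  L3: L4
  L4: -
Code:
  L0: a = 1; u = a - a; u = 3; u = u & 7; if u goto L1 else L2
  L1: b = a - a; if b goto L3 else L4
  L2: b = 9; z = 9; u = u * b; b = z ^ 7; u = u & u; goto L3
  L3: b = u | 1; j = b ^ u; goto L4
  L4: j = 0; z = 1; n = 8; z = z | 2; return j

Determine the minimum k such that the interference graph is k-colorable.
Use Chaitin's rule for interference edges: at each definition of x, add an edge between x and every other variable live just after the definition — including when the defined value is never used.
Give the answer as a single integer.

Answer: 3

Derivation:
def/use:
  L0: def={a,u} ue=∅
  L1: def={b} ue={a}
  L2: def={b,u,z} ue={u}
  L3: def={b,j} ue={u}
  L4: def={j,n,z} ue=∅

Liveness:
  live L0: ∅→{a,u}
  live L1: {a,u}→{u}
  live L2: {u}→{u}
  live L3: {u}→∅
  live L4: ∅→∅

Conflict graph:
  a↔{u}
  b↔{u,z}
  j↔{n,z}
  n↔{j,z}
  u↔{a,b,z}
  z↔{b,j,n,u}

Colouring:
  {b,u,z} pairwise interfere (3-clique) ⇒ χ ≥ 3
  assign a→r0 b→r2 j→r1 n→r2 u→r1 z→r0 — no edge inside a register ⇒ χ ≤ 3
  χ = 3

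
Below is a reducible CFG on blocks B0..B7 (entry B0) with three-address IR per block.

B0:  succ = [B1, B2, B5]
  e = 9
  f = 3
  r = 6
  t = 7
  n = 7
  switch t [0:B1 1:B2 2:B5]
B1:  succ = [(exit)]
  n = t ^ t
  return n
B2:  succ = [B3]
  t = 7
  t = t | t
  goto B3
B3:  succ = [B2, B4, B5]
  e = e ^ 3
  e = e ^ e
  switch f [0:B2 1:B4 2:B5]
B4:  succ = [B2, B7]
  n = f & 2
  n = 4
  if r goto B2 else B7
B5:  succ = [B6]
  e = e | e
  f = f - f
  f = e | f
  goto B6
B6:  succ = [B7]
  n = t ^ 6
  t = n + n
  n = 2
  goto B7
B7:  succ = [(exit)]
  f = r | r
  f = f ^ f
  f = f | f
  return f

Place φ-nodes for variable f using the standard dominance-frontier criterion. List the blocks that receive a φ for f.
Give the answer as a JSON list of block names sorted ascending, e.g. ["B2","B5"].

idom tree: B1←B0 B2←B0 B3←B2 B4←B3 B5←B0 B6←B5 B7←B0
Join-block Dom:
  B2: preds {B0,B3,B4}: {B0} ∩ {B0,B2,B3} ∩ {B0,B2,B3,B4} = {B0}; idom=B0
  B5: preds {B0,B3}: {B0} ∩ {B0,B2,B3} = {B0}; idom=B0
  B7: preds {B4,B6}: {B0,B2,B3,B4} ∩ {B0,B5,B6} = {B0}; idom=B0

DF walk-up:
  B2←B0: walk · to B0
  B2←B3: walk B3→B2 to B0
  B2←B4: walk B4→B3→B2 to B0
  B5←B0: walk · to B0
  B5←B3: walk B3→B2 to B0
  B7←B4: walk B4→B3→B2 to B0
  B7←B6: walk B6→B5 to B0
  B0 → ∅
  B1 → ∅
  B2 → {B2,B5,B7}
  B3 → {B2,B5,B7}
  B4 → {B2,B7}
  B5 → {B7}
  B6 → {B7}
  B7 → ∅

φ for f: defs {B0,B5,B7}
  DF⁺ = {B7}

Answer: ["B7"]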